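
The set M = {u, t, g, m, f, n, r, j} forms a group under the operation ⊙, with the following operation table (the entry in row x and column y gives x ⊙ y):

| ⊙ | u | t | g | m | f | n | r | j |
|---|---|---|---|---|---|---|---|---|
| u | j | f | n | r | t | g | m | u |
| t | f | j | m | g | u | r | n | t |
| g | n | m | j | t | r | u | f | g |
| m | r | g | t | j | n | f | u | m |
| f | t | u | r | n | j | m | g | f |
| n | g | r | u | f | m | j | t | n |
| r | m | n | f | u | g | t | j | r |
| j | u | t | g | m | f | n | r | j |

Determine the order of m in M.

The identity element is j (its row matches the header).
m^1 = m
m^2 = m ⊙ m = j
The first power of m equal to the identity is m^2, so ord(m) = 2.
(Structurally, M here is isomorphic to the elementary abelian group (Z_2)^3.)

2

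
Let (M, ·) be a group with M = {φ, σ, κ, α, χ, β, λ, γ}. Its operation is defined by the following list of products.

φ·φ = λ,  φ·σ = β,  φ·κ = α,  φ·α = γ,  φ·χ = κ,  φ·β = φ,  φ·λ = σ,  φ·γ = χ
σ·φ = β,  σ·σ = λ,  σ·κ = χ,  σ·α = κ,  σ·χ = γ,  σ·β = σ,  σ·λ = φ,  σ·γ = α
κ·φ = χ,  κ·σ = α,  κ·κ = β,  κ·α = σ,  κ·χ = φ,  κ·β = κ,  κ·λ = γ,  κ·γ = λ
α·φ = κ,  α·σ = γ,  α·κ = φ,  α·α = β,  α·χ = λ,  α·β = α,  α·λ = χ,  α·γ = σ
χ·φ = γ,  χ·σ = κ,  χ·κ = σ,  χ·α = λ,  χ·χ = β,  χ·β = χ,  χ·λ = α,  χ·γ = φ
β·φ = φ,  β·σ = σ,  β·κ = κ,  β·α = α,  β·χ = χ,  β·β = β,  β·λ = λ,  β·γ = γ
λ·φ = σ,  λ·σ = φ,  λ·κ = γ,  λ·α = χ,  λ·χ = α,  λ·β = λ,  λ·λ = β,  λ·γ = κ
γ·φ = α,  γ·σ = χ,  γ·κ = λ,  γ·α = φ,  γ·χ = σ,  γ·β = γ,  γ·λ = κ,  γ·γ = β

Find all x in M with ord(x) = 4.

Identity is β. Compute the order of each non-identity element by repeated multiplication:
  φ: φ → λ → σ → β  (order 4)
  σ: σ → λ → φ → β  (order 4)
  κ: κ → β  (order 2)
  α: α → β  (order 2)
  χ: χ → β  (order 2)
  λ: λ → β  (order 2)
  γ: γ → β  (order 2)
Elements of order 4: {σ, φ}.
(Structurally, M here is isomorphic to the dihedral group D_4.)

{σ, φ}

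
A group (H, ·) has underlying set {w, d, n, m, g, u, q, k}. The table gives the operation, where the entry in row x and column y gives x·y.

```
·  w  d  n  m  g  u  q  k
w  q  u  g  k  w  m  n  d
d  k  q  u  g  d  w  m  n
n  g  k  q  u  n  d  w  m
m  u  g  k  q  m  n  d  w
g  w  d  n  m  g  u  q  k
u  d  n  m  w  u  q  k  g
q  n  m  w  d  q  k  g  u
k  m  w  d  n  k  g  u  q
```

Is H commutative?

k·n = d but n·k = m.
Since k and n do not commute, H is not abelian.

No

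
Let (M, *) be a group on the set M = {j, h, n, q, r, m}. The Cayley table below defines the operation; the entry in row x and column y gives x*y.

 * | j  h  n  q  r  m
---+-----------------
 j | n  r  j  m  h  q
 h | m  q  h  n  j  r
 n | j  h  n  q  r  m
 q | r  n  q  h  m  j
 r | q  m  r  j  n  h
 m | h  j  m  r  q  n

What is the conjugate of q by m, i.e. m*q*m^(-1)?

The identity is n. In row m, the entry n sits in column m, so m^(-1) = m.
m*q = r
r*m = h

h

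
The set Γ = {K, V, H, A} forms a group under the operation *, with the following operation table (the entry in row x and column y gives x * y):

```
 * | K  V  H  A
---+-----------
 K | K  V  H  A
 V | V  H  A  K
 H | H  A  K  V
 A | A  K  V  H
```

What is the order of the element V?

The identity element is K (its row matches the header).
V^1 = V
V^2 = V * V = H
V^3 = H * V = A
V^4 = A * V = K
The first power of V equal to the identity is V^4, so ord(V) = 4.

4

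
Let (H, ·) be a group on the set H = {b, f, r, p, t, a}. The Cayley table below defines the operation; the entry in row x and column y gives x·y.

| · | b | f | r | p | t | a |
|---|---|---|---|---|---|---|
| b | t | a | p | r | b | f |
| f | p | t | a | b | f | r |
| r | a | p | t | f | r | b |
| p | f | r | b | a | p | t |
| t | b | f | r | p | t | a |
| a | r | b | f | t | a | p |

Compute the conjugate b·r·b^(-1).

The identity is t. In row b, the entry t sits in column b, so b^(-1) = b.
b·r = p
p·b = f

f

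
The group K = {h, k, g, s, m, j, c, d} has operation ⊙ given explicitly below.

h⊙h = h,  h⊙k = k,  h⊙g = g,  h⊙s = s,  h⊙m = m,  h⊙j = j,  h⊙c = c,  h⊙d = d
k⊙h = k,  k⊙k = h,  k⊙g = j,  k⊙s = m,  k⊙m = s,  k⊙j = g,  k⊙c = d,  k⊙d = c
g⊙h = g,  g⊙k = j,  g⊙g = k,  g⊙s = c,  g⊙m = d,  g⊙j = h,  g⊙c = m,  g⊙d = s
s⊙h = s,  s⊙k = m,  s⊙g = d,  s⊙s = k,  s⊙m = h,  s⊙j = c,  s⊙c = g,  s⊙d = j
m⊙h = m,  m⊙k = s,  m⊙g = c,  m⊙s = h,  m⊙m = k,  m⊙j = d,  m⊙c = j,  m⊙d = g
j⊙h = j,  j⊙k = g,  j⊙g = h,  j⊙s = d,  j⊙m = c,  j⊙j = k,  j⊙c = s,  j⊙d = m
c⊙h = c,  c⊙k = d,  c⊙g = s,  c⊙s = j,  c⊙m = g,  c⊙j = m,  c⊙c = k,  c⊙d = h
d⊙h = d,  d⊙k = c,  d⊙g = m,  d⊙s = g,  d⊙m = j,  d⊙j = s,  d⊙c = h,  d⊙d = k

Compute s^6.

k

s^1 = s
s^2 = s ⊙ s = k
s^3 = k ⊙ s = m
s^4 = m ⊙ s = h
s^5 = h ⊙ s = s
s^6 = s ⊙ s = k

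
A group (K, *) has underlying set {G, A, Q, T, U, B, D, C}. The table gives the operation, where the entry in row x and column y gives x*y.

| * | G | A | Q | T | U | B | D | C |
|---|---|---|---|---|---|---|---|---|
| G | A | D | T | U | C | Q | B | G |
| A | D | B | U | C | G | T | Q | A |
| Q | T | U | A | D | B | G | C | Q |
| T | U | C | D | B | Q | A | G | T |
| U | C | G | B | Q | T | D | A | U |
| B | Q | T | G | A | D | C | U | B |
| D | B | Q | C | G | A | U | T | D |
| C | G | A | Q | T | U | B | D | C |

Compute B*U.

Read row B, column U: B*U = D.
(Structurally, K here is isomorphic to the cyclic group Z_8.)

D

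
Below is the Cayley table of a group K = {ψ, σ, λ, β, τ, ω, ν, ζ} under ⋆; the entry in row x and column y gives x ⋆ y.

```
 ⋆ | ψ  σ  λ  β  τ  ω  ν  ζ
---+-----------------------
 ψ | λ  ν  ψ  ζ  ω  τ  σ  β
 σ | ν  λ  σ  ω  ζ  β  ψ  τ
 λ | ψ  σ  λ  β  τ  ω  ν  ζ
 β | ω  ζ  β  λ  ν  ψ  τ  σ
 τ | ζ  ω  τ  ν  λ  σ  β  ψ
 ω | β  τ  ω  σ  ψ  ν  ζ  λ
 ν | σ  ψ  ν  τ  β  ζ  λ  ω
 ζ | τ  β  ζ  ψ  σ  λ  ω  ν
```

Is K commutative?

No

ζ ⋆ σ = β but σ ⋆ ζ = τ.
Since ζ and σ do not commute, K is not abelian.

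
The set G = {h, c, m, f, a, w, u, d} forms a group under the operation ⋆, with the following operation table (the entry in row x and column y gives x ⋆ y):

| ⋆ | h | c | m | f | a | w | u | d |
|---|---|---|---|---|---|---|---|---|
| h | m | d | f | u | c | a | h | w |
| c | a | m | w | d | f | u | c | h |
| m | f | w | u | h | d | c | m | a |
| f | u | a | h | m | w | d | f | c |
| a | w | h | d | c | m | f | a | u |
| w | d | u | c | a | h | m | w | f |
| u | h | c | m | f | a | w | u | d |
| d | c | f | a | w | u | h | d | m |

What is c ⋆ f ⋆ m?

c ⋆ f = d
d ⋆ m = a

a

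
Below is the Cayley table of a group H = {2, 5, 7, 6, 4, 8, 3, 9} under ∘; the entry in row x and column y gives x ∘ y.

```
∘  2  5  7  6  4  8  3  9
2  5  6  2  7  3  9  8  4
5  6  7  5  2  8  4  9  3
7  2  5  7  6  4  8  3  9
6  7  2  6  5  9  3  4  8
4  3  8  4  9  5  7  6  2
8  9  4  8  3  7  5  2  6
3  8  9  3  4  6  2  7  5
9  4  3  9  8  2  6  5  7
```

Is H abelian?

Check whether the table is symmetric across its main diagonal.
Every entry (row x, col y) equals the entry (row y, col x), so H is abelian.

Yes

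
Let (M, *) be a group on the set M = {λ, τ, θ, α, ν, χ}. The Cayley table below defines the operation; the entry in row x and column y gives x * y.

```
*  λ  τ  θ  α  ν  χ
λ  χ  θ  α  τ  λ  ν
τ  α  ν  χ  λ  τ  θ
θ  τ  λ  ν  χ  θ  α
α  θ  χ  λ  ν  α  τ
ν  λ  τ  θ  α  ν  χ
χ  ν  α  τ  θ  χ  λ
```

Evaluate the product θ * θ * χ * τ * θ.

λ

θ * θ = ν
ν * χ = χ
χ * τ = α
α * θ = λ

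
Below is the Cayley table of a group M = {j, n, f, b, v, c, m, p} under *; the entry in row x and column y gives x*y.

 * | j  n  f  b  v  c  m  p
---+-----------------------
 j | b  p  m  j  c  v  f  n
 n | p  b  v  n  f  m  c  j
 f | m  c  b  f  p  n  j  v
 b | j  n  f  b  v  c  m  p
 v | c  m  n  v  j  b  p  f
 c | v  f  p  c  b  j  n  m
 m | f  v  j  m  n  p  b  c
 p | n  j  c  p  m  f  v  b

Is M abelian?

v*p = f but p*v = m.
Since v and p do not commute, M is not abelian.

No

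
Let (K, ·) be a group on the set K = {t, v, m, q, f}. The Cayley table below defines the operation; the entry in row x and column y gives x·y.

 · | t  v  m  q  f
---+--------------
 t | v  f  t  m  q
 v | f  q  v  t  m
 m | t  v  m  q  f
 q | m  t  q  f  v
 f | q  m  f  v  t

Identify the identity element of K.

The identity e satisfies e·x = x for all x, so its row in the table reproduces the column headers.
Row m reads: t, v, m, q, f — exactly the header order. So m is the identity.

m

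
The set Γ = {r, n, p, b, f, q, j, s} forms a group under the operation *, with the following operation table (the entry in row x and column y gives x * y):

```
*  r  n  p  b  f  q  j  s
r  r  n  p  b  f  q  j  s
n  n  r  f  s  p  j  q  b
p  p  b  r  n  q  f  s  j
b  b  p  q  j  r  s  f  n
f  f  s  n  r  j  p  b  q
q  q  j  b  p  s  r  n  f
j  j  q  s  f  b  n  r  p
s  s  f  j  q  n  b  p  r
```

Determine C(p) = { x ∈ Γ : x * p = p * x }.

Compare row p with column p entry by entry.
s * p = j = p * s, so s commutes with p.
q * p = b but p * q = f, so q does not.
Collecting the elements that commute with p: C(p) = {j, p, r, s}.

{j, p, r, s}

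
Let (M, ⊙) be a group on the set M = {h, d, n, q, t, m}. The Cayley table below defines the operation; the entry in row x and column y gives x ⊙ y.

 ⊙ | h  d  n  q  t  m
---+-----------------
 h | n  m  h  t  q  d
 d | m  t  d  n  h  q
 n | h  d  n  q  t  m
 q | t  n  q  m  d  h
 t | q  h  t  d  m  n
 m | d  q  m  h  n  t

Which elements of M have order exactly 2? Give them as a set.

Identity is n. Compute the order of each non-identity element by repeated multiplication:
  h: h → n  (order 2)
  d: d → t → h → m → q → n  (order 6)
  q: q → m → h → t → d → n  (order 6)
  t: t → m → n  (order 3)
  m: m → t → n  (order 3)
Elements of order 2: {h}.

{h}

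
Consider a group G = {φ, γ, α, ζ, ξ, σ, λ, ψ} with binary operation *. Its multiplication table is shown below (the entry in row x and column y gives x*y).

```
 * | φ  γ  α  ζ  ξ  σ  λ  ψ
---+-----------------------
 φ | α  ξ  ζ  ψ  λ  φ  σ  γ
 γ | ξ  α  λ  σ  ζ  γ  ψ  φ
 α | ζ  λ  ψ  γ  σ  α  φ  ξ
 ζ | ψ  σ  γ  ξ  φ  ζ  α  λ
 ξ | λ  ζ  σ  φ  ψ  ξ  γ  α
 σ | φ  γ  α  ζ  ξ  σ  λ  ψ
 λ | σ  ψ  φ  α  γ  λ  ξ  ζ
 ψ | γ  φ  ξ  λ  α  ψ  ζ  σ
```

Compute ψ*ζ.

λ

Read row ψ, column ζ: ψ*ζ = λ.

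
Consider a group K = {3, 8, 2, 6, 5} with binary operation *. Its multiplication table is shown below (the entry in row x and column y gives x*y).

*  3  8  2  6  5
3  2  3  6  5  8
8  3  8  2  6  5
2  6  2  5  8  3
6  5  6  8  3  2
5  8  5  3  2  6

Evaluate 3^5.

3^1 = 3
3^2 = 3*3 = 2
3^3 = 2*3 = 6
3^4 = 6*3 = 5
3^5 = 5*3 = 8
(Structurally, K here is isomorphic to the cyclic group Z_5.)

8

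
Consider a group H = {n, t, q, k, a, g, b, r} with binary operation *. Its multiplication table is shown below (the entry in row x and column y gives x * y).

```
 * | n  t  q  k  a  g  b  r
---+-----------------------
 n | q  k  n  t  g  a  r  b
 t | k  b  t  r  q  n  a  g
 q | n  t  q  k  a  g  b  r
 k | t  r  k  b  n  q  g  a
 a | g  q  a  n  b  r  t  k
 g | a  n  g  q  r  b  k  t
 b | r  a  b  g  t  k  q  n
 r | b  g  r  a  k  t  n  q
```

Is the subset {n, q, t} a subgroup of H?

No

t * t = b, which is not in {n, q, t}.
The subset is not closed under *, so it is not a subgroup.
(Structurally, H here is isomorphic to Z_2 x Z_4.)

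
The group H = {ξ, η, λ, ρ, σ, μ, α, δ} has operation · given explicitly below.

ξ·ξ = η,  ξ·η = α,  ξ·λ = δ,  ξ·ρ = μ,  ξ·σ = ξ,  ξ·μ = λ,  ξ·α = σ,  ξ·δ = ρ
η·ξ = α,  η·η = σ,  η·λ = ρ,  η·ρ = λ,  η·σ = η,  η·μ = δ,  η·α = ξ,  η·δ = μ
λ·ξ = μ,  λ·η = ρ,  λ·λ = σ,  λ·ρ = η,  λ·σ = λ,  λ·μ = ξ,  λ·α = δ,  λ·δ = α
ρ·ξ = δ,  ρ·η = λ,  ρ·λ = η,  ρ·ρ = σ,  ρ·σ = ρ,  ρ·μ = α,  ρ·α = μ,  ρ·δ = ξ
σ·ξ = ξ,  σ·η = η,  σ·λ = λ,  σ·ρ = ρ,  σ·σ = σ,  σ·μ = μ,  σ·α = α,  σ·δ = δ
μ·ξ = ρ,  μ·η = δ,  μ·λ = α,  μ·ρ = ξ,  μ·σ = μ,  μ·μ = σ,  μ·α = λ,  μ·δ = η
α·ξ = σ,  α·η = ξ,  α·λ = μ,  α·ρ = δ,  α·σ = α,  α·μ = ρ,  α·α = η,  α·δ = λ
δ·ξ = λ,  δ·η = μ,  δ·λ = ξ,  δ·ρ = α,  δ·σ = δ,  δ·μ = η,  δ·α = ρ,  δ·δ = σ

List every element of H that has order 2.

{δ, η, λ, μ, ρ}

Identity is σ. Compute the order of each non-identity element by repeated multiplication:
  ξ: ξ → η → α → σ  (order 4)
  η: η → σ  (order 2)
  λ: λ → σ  (order 2)
  ρ: ρ → σ  (order 2)
  μ: μ → σ  (order 2)
  α: α → η → ξ → σ  (order 4)
  δ: δ → σ  (order 2)
Elements of order 2: {δ, η, λ, μ, ρ}.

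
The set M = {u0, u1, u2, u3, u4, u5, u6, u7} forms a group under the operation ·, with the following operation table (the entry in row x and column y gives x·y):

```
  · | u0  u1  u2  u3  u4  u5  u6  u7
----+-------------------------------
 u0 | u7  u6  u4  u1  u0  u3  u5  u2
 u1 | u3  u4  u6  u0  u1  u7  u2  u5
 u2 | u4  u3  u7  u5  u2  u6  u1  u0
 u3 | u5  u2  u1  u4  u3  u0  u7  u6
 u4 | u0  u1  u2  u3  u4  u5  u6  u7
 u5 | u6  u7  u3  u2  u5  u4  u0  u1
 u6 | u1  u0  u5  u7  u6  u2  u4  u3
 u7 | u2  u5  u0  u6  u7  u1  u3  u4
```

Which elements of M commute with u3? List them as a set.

Compare row u3 with column u3 entry by entry.
u6·u3 = u7 = u3·u6, so u6 commutes with u3.
u2·u3 = u5 but u3·u2 = u1, so u2 does not.
Collecting the elements that commute with u3: C(u3) = {u3, u4, u6, u7}.

{u3, u4, u6, u7}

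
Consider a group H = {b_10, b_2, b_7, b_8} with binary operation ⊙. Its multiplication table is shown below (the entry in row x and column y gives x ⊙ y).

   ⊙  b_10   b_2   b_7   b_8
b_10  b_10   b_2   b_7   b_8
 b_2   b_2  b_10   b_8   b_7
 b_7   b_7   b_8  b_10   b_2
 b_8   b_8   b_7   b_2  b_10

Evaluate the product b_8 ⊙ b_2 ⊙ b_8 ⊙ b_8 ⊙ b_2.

b_8 ⊙ b_2 = b_7
b_7 ⊙ b_8 = b_2
b_2 ⊙ b_8 = b_7
b_7 ⊙ b_2 = b_8

b_8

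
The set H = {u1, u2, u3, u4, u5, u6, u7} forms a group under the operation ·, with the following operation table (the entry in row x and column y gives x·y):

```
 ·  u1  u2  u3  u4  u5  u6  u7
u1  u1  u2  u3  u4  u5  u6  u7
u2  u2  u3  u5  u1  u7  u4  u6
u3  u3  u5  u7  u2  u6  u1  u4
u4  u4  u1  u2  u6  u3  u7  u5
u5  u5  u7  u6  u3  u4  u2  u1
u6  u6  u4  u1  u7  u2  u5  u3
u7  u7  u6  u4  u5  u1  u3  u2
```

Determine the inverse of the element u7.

First locate the identity: row u1 matches the header, so u1 is the identity.
Scan row u7 for u1: u7·u5 = u1. Hence u7^(-1) = u5.

u5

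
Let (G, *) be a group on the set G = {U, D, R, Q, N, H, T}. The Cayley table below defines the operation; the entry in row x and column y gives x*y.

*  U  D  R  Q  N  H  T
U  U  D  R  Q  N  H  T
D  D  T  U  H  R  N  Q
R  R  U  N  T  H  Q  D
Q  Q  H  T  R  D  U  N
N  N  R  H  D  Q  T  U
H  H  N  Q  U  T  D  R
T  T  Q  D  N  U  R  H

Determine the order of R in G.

The identity element is U (its row matches the header).
R^1 = R
R^2 = R*R = N
R^3 = N*R = H
R^4 = H*R = Q
R^5 = Q*R = T
R^6 = T*R = D
R^7 = D*R = U
The first power of R equal to the identity is R^7, so ord(R) = 7.
(Structurally, G here is isomorphic to the cyclic group Z_7.)

7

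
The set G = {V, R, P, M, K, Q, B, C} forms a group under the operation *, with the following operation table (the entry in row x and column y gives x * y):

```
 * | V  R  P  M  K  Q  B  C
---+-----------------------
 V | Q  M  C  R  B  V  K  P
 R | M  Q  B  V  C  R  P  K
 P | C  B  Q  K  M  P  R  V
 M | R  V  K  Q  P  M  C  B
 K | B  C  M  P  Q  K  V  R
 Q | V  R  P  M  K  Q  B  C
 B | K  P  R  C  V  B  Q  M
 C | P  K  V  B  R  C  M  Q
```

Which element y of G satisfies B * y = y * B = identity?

B

First locate the identity: row Q matches the header, so Q is the identity.
Scan row B for Q: B * B = Q. Hence B^(-1) = B.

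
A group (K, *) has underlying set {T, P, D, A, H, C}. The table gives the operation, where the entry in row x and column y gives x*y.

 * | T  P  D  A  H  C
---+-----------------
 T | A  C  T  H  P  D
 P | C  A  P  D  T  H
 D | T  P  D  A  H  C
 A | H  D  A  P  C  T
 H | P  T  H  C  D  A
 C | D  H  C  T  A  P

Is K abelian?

Yes

Check whether the table is symmetric across its main diagonal.
Every entry (row x, col y) equals the entry (row y, col x), so K is abelian.
(In fact K ≅ the cyclic group Z_6.)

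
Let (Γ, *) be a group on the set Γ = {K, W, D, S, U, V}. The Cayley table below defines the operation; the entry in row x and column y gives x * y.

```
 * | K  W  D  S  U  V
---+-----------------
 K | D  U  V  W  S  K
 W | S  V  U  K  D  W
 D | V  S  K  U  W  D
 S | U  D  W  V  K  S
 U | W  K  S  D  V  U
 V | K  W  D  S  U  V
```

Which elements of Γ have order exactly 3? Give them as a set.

Identity is V. Compute the order of each non-identity element by repeated multiplication:
  K: K → D → V  (order 3)
  W: W → V  (order 2)
  D: D → K → V  (order 3)
  S: S → V  (order 2)
  U: U → V  (order 2)
Elements of order 3: {D, K}.

{D, K}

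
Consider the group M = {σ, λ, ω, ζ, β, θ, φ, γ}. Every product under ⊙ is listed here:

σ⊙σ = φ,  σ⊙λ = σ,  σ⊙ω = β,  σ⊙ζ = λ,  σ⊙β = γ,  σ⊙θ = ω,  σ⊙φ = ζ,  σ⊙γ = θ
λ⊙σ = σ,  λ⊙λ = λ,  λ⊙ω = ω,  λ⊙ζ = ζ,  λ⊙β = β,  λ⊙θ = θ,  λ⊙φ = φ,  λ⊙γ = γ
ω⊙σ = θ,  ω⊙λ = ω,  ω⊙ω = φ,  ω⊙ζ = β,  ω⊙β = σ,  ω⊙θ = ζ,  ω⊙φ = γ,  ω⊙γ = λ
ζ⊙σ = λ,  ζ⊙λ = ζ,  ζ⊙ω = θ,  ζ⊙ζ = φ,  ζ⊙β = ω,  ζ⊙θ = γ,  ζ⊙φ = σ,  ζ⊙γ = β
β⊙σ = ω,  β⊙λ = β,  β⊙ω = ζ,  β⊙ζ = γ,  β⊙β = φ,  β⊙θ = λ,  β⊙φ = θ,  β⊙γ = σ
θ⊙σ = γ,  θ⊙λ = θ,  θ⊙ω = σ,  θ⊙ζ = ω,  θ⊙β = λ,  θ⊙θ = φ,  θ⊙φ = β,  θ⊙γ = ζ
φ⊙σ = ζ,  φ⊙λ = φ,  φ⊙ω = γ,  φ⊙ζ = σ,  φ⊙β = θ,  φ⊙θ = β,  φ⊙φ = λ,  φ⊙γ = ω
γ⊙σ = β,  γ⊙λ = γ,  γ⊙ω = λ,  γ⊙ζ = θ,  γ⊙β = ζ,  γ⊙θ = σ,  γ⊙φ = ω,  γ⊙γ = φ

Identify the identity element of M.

The identity e satisfies e ⊙ x = x for all x, so its row in the table reproduces the column headers.
Row λ reads: σ, λ, ω, ζ, β, θ, φ, γ — exactly the header order. So λ is the identity.

λ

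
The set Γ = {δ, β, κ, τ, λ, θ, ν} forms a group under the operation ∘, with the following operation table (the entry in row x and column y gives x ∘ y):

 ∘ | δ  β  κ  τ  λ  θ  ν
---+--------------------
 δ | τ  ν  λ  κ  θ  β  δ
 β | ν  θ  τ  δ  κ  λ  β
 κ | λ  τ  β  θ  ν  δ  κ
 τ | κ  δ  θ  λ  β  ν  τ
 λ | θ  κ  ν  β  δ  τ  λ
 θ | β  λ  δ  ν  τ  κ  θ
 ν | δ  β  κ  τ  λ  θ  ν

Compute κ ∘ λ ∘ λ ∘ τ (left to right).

β

κ ∘ λ = ν
ν ∘ λ = λ
λ ∘ τ = β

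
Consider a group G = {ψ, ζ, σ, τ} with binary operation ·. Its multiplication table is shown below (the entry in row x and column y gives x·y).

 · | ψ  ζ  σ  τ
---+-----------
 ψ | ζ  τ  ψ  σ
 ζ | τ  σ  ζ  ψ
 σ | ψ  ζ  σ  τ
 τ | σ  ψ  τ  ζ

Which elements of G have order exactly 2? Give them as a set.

{ζ}

Identity is σ. Compute the order of each non-identity element by repeated multiplication:
  ψ: ψ → ζ → τ → σ  (order 4)
  ζ: ζ → σ  (order 2)
  τ: τ → ζ → ψ → σ  (order 4)
Elements of order 2: {ζ}.
(Structurally, G here is isomorphic to the cyclic group Z_4.)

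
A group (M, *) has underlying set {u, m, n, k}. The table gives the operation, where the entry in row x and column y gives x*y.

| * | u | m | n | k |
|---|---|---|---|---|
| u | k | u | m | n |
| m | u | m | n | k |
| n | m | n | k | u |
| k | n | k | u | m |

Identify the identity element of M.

m

The identity e satisfies e*x = x for all x, so its row in the table reproduces the column headers.
Row m reads: u, m, n, k — exactly the header order. So m is the identity.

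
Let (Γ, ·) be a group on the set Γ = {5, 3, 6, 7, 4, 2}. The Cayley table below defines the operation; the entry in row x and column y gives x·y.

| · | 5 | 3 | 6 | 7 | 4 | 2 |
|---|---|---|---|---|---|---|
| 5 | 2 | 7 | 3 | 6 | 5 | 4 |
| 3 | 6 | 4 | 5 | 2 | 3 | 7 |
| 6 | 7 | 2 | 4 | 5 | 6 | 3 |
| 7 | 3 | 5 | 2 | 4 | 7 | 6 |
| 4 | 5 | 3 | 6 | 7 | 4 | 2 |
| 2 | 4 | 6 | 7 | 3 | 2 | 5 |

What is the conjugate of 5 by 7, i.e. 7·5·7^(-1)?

The identity is 4. In row 7, the entry 4 sits in column 7, so 7^(-1) = 7.
7·5 = 3
3·7 = 2

2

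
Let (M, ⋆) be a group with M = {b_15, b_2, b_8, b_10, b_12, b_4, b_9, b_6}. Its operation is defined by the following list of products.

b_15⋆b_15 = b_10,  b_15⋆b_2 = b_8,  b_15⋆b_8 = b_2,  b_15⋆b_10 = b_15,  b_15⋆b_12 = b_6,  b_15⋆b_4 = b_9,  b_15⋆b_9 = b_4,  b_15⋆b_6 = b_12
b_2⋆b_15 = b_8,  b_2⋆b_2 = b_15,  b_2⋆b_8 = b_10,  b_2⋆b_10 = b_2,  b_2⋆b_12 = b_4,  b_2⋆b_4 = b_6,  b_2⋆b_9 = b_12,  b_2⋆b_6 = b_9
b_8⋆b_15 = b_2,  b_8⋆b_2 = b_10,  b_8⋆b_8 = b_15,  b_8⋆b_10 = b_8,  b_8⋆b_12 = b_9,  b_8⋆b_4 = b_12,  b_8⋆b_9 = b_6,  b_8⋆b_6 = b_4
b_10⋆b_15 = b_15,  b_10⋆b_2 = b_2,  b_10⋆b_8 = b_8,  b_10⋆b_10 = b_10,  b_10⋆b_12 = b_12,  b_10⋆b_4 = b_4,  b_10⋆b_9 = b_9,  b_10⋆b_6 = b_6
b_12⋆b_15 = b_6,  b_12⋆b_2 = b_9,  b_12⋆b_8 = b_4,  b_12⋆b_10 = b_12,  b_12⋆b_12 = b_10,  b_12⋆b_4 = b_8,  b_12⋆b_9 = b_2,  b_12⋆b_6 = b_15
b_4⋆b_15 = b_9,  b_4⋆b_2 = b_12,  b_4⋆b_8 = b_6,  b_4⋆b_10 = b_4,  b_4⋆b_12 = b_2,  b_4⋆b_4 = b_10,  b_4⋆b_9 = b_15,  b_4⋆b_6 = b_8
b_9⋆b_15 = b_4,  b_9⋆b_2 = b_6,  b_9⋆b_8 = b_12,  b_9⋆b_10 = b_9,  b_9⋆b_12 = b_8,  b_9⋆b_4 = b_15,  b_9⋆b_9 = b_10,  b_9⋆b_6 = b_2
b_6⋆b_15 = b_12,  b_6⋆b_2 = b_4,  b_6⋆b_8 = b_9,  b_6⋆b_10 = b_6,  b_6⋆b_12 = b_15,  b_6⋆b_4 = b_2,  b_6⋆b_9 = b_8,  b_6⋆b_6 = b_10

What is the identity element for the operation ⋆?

b_10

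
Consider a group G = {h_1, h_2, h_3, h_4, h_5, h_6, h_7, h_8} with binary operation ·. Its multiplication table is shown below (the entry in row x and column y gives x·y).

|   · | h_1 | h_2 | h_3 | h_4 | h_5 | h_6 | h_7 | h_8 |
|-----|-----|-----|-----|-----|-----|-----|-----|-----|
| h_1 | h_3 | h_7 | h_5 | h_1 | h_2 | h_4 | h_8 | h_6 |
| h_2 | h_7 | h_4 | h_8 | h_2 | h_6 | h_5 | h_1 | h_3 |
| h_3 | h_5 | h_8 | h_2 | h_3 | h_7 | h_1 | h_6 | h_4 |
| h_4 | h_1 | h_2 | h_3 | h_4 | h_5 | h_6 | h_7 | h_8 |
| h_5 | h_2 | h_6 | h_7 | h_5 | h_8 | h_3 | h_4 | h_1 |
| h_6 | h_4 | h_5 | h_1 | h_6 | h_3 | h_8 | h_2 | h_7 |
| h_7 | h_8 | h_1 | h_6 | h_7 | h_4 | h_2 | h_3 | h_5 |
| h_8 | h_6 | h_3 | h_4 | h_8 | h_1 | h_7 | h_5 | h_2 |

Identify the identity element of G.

h_4

The identity e satisfies e·x = x for all x, so its row in the table reproduces the column headers.
Row h_4 reads: h_1, h_2, h_3, h_4, h_5, h_6, h_7, h_8 — exactly the header order. So h_4 is the identity.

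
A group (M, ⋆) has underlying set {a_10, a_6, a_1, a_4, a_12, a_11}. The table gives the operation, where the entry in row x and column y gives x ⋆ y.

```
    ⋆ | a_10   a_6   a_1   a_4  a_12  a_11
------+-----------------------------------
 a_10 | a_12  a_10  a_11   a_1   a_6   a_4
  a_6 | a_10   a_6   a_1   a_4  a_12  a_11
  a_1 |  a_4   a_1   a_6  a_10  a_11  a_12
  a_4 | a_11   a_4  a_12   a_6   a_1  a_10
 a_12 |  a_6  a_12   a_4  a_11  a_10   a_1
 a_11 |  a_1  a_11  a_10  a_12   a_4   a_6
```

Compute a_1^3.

a_1

a_1^1 = a_1
a_1^2 = a_1 ⋆ a_1 = a_6
a_1^3 = a_6 ⋆ a_1 = a_1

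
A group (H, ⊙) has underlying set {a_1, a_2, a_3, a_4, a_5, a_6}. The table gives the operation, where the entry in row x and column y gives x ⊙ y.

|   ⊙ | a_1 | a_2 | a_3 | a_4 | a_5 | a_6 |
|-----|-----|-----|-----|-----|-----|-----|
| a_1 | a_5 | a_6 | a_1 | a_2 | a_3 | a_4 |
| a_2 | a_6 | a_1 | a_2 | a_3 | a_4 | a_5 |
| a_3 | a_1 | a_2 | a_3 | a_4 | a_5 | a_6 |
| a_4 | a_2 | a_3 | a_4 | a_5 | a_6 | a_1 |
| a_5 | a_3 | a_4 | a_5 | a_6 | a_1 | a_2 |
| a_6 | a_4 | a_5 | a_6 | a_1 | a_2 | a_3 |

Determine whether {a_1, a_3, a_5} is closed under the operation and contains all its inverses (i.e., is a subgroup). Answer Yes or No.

{a_1, a_3, a_5} contains the identity a_3.
Checking products: every product of two elements of {a_1, a_3, a_5} (read from the table) lies in {a_1, a_3, a_5}, so the set is closed.
In a finite group, a nonempty closed subset is a subgroup. So {a_1, a_3, a_5} ≤ H.

Yes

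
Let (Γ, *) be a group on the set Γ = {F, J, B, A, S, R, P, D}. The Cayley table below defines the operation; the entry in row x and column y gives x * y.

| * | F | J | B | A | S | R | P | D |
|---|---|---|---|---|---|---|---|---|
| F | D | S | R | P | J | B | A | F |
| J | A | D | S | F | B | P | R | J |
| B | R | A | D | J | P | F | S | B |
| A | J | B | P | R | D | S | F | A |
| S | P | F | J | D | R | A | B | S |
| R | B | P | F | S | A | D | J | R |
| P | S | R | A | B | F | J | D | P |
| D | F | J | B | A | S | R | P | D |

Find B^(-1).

First locate the identity: row D matches the header, so D is the identity.
Scan row B for D: B * B = D. Hence B^(-1) = B.

B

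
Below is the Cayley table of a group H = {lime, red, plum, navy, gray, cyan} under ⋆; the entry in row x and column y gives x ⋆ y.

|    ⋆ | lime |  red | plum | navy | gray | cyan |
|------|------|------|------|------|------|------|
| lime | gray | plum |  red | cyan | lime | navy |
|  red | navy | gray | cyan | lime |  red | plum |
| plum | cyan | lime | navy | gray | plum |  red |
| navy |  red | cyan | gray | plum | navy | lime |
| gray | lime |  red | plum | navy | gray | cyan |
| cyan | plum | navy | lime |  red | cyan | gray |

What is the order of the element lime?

2

The identity element is gray (its row matches the header).
lime^1 = lime
lime^2 = lime ⋆ lime = gray
The first power of lime equal to the identity is lime^2, so ord(lime) = 2.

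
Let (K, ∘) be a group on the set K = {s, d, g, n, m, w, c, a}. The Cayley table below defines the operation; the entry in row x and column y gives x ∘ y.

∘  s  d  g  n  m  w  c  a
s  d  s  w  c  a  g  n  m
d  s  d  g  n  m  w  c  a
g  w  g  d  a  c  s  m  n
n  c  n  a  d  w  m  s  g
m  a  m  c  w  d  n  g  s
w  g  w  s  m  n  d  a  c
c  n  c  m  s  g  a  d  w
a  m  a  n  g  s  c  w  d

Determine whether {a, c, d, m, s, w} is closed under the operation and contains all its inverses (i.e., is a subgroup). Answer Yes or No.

m ∘ c = g, which is not in {a, c, d, m, s, w}.
The subset is not closed under ∘, so it is not a subgroup.

No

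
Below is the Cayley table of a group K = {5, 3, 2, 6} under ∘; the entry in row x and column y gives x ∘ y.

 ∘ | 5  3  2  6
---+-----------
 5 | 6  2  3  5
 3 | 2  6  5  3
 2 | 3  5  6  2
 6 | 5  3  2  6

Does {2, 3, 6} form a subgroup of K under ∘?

2 ∘ 3 = 5, which is not in {2, 3, 6}.
The subset is not closed under ∘, so it is not a subgroup.

No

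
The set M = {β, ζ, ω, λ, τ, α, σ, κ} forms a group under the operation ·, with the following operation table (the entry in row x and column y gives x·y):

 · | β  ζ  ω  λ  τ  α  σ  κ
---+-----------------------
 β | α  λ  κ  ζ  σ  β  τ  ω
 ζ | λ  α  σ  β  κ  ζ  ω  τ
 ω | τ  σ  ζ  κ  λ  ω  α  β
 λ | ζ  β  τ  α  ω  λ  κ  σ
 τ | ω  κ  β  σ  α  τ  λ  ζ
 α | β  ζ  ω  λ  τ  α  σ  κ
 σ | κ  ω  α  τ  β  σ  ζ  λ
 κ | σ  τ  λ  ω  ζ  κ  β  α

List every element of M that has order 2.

Identity is α. Compute the order of each non-identity element by repeated multiplication:
  β: β → α  (order 2)
  ζ: ζ → α  (order 2)
  ω: ω → ζ → σ → α  (order 4)
  λ: λ → α  (order 2)
  τ: τ → α  (order 2)
  σ: σ → ζ → ω → α  (order 4)
  κ: κ → α  (order 2)
Elements of order 2: {β, ζ, κ, λ, τ}.

{β, ζ, κ, λ, τ}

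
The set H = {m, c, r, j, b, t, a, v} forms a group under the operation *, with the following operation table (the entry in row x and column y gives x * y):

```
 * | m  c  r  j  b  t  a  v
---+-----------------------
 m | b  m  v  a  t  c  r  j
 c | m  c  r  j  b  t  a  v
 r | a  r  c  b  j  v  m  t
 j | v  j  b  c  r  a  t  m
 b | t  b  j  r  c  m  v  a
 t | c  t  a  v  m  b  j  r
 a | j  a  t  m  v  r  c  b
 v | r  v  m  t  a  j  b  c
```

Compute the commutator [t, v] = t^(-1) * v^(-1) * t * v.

Identity is c; from the table t^(-1) = m and v^(-1) = v.
m * v = j
j * t = a
a * v = b

b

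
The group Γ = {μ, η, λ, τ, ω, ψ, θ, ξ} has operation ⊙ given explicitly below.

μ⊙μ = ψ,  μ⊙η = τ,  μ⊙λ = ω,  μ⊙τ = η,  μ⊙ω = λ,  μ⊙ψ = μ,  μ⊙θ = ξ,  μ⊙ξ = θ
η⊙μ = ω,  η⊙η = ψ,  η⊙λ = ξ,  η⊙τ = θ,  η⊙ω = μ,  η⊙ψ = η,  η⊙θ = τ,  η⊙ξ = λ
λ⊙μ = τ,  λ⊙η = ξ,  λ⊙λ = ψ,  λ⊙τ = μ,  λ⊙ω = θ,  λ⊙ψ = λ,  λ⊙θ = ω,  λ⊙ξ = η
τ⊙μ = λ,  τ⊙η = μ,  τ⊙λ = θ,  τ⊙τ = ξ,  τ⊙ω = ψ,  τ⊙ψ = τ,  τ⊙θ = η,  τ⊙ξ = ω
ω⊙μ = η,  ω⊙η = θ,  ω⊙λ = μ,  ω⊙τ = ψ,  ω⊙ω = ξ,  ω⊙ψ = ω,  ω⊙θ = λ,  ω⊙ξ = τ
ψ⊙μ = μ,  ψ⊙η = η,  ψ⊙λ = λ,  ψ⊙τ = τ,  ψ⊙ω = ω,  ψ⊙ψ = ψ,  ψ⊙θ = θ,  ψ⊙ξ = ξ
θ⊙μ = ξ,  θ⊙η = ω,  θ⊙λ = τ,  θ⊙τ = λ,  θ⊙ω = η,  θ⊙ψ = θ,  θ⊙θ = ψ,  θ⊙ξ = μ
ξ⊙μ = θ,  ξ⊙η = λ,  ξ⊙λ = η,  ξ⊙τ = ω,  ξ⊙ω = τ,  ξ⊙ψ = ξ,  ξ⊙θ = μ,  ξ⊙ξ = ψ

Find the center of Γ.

{ξ, ψ}

An element z is central iff its row equals its column in the table.
For η: η ⊙ ω = μ ≠ θ = ω ⊙ η, so η ∉ Z.
Checking each element this way leaves Z(Γ) = {ξ, ψ}.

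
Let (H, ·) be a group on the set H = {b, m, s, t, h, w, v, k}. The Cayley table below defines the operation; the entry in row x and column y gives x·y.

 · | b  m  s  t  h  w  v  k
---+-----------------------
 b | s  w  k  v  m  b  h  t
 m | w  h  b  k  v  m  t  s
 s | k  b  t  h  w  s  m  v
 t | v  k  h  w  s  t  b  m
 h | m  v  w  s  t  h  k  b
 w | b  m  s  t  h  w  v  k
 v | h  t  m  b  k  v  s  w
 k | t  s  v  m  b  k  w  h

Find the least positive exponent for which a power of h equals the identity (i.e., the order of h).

The identity element is w (its row matches the header).
h^1 = h
h^2 = h·h = t
h^3 = t·h = s
h^4 = s·h = w
The first power of h equal to the identity is h^4, so ord(h) = 4.
(Structurally, H here is isomorphic to the cyclic group Z_8.)

4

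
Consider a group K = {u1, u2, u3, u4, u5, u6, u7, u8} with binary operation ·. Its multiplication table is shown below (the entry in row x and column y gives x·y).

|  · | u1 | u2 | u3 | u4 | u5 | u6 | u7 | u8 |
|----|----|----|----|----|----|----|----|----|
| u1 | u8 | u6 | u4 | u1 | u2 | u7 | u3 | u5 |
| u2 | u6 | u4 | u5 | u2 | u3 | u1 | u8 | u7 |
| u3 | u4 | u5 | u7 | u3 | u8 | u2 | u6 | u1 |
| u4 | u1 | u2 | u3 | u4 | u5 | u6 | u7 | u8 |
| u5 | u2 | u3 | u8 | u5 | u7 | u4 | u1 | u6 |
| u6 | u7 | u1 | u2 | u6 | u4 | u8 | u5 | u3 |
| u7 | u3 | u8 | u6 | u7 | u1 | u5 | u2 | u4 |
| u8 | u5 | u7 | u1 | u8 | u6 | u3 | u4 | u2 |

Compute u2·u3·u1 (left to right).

u2·u3 = u5
u5·u1 = u2

u2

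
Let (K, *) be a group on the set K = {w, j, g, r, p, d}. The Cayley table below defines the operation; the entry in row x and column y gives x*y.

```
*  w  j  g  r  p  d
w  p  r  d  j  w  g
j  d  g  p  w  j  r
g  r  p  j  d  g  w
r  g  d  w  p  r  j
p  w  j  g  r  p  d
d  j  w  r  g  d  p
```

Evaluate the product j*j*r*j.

j*j = g
g*r = d
d*j = w

w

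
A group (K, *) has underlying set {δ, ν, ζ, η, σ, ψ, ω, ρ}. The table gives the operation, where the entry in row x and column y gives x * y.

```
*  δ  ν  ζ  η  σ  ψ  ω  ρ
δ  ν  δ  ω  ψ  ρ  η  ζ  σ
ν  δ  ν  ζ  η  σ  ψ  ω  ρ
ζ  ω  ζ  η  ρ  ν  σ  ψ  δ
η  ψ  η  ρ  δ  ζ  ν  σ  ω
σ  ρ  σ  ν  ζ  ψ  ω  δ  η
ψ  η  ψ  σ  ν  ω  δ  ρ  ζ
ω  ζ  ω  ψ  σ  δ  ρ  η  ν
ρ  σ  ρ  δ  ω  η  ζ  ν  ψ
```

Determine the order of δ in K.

2

The identity element is ν (its row matches the header).
δ^1 = δ
δ^2 = δ * δ = ν
The first power of δ equal to the identity is δ^2, so ord(δ) = 2.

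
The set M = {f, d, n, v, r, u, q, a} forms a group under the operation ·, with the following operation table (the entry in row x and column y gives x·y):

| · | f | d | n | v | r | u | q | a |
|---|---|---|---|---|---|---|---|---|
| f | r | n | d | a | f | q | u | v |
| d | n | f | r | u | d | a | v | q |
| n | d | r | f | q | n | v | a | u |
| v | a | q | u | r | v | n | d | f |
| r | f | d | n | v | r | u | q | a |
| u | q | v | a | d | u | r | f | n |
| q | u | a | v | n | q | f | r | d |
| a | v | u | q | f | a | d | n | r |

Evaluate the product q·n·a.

q·n = v
v·a = f

f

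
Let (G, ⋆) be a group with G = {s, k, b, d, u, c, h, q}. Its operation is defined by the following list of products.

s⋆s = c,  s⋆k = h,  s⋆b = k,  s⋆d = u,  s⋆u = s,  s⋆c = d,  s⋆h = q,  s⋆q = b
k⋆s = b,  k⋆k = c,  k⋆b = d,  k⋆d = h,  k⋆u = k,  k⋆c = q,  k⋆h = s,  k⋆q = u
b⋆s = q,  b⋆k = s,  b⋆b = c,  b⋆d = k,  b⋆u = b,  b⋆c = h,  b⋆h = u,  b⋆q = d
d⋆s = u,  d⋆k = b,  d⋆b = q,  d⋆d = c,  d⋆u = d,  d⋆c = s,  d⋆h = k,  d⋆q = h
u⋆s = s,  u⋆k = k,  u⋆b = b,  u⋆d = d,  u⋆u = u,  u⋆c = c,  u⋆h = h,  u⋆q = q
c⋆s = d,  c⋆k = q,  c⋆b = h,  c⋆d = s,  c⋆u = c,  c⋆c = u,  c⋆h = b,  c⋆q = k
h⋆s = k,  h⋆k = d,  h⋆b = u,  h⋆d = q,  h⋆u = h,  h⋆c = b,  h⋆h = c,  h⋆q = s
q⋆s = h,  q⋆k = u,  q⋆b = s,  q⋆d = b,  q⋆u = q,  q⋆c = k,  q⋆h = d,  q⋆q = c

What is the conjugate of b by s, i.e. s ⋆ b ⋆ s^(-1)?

h

The identity is u. In row s, the entry u sits in column d, so s^(-1) = d.
s ⋆ b = k
k ⋆ d = h
(Structurally, G here is isomorphic to the quaternion group Q_8.)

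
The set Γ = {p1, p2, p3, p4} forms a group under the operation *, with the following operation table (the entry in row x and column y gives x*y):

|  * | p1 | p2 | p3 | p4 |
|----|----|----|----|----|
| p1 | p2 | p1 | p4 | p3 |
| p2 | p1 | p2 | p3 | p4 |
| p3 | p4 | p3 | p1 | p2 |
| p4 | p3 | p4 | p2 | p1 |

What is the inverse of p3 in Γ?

First locate the identity: row p2 matches the header, so p2 is the identity.
Scan row p3 for p2: p3*p4 = p2. Hence p3^(-1) = p4.

p4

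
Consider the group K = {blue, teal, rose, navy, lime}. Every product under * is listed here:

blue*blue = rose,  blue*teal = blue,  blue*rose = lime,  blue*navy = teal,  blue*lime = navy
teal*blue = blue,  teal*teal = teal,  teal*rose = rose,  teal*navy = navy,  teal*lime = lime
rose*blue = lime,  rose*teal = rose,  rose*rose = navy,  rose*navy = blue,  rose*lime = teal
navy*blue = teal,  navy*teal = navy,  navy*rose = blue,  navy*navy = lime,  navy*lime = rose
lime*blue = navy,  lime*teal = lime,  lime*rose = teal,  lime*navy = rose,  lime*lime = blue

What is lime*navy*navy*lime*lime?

rose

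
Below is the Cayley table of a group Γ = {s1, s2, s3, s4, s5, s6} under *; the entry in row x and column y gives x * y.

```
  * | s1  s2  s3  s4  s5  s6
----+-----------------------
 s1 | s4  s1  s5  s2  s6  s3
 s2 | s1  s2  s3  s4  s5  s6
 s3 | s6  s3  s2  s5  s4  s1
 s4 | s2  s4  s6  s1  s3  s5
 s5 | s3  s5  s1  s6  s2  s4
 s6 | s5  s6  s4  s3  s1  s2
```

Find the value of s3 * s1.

Read row s3, column s1: s3 * s1 = s6.

s6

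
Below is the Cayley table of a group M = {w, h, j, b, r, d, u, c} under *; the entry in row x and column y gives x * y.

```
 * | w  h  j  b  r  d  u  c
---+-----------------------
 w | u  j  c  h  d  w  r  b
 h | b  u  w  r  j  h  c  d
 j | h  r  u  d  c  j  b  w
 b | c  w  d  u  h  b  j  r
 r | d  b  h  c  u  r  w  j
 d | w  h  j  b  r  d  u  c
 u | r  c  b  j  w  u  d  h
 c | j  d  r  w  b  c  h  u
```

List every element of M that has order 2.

{u}

Identity is d. Compute the order of each non-identity element by repeated multiplication:
  w: w → u → r → d  (order 4)
  h: h → u → c → d  (order 4)
  j: j → u → b → d  (order 4)
  b: b → u → j → d  (order 4)
  r: r → u → w → d  (order 4)
  u: u → d  (order 2)
  c: c → u → h → d  (order 4)
Elements of order 2: {u}.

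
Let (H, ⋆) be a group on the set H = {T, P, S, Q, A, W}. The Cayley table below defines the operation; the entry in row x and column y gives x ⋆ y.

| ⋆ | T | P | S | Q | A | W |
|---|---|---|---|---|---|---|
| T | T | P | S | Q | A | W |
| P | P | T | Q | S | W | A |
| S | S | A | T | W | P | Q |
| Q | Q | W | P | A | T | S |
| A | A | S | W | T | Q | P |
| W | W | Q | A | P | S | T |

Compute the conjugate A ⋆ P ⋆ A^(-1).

The identity is T. In row A, the entry T sits in column Q, so A^(-1) = Q.
A ⋆ P = S
S ⋆ Q = W

W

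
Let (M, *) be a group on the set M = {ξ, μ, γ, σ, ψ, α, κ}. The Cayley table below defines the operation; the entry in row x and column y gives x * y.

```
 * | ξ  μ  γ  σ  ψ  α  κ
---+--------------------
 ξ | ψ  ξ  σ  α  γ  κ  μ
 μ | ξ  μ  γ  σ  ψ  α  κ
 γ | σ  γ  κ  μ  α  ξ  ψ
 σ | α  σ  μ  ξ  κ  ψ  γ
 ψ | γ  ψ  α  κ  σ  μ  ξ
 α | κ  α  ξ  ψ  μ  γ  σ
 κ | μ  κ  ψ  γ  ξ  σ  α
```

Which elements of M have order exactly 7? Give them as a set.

{α, γ, κ, ξ, σ, ψ}

Identity is μ. Compute the order of each non-identity element by repeated multiplication:
  ξ: ξ → ψ → γ → σ → α → κ → μ  (order 7)
  γ: γ → κ → ψ → α → ξ → σ → μ  (order 7)
  σ: σ → ξ → α → ψ → κ → γ → μ  (order 7)
  ψ: ψ → σ → κ → ξ → γ → α → μ  (order 7)
  α: α → γ → ξ → κ → σ → ψ → μ  (order 7)
  κ: κ → α → σ → γ → ψ → ξ → μ  (order 7)
Elements of order 7: {α, γ, κ, ξ, σ, ψ}.
(Structurally, M here is isomorphic to the cyclic group Z_7.)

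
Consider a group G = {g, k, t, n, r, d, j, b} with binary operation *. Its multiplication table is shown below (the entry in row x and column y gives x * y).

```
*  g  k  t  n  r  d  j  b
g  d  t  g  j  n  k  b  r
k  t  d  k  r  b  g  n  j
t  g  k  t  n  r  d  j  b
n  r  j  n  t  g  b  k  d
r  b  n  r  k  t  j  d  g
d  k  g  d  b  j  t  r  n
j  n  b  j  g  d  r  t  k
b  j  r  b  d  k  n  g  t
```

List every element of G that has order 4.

{g, k}

Identity is t. Compute the order of each non-identity element by repeated multiplication:
  g: g → d → k → t  (order 4)
  k: k → d → g → t  (order 4)
  n: n → t  (order 2)
  r: r → t  (order 2)
  d: d → t  (order 2)
  j: j → t  (order 2)
  b: b → t  (order 2)
Elements of order 4: {g, k}.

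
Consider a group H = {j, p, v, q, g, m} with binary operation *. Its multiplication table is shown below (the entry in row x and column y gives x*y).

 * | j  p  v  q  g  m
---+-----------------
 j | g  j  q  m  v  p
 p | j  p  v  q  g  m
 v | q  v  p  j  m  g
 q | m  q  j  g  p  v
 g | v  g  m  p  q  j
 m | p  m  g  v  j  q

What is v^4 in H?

p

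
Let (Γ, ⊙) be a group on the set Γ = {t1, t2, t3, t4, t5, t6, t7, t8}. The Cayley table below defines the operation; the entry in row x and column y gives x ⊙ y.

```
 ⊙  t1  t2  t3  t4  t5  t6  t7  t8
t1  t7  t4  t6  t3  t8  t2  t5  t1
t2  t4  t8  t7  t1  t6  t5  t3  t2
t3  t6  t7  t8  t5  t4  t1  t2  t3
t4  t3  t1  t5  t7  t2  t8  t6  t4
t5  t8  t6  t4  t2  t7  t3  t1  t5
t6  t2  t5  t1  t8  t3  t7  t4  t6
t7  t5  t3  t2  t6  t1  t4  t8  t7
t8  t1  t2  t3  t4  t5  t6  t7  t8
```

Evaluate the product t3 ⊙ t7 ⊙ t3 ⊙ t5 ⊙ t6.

t3 ⊙ t7 = t2
t2 ⊙ t3 = t7
t7 ⊙ t5 = t1
t1 ⊙ t6 = t2
(Structurally, Γ here is isomorphic to Z_2 x Z_4.)

t2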